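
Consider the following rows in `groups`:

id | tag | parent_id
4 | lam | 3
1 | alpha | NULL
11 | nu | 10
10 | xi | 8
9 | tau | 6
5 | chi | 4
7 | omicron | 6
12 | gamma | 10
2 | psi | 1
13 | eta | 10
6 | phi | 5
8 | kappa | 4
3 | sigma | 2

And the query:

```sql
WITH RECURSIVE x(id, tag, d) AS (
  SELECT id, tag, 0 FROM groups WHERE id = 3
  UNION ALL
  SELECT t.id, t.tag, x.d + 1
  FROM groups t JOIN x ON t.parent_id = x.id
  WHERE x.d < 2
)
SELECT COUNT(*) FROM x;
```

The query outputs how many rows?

Base: id=3 (sigma) at d 0.
Iteration 1: rows with parent_id in {3} -> lam (id 4, d 1).
Iteration 2: rows with parent_id in {4} -> chi (id 5, d 2), kappa (id 8, d 2).
Iteration 3: d < 2 fails for all current rows; recursion stops.
Total rows emitted: 4.

4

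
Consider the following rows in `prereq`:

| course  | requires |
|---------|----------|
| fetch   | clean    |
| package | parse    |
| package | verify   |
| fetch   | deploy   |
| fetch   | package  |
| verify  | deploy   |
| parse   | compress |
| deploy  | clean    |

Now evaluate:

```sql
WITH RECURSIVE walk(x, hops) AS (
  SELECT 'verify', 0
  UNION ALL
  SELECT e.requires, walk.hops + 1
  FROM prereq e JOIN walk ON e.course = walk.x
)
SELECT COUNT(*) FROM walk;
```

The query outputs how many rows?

Base: (verify, hops=0).
Iteration 1: edges from {verify} -> (deploy, hops=1).
Iteration 2: edges from {deploy} -> (clean, hops=2).
Iteration 3: no outgoing edges from {clean}; recursion stops.
Total rows emitted: 3.

3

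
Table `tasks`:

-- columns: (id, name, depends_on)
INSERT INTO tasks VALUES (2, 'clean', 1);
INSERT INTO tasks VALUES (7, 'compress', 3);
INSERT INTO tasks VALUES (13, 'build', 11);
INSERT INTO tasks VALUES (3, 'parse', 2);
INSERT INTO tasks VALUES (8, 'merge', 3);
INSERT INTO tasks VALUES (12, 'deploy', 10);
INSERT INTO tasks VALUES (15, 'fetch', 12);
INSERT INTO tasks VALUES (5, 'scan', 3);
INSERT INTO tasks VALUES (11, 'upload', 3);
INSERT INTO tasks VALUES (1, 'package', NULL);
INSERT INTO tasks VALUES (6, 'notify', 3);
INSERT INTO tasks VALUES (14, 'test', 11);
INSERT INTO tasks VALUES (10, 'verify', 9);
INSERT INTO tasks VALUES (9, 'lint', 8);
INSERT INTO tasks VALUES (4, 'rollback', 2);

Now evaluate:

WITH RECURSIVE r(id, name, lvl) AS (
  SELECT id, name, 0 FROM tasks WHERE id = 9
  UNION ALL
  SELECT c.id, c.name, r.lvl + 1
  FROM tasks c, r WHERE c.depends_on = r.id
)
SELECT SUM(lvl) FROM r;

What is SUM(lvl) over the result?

Base: id=9 (lint) at lvl 0.
Iteration 1: rows with depends_on in {9} -> verify (id 10, lvl 1).
Iteration 2: rows with depends_on in {10} -> deploy (id 12, lvl 2).
Iteration 3: rows with depends_on in {12} -> fetch (id 15, lvl 3).
Iteration 4: no rows with depends_on in {15}; recursion stops.
SUM(lvl) = 0 + 1 + 2 + 3 = 6.

6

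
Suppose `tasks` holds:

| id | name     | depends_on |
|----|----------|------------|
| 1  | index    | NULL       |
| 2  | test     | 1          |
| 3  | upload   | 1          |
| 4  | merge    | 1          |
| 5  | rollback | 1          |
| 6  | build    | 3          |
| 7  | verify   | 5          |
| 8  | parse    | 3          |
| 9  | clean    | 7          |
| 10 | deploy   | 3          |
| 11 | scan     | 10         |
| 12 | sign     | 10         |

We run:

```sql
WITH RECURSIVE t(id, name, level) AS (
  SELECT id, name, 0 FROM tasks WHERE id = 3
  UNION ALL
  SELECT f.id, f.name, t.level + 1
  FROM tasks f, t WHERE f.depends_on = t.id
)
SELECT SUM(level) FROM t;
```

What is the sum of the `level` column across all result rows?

Base: id=3 (upload) at level 0.
Iteration 1: rows with depends_on in {3} -> build (id 6, level 1), parse (id 8, level 1), deploy (id 10, level 1).
Iteration 2: rows with depends_on in {6,8,10} -> scan (id 11, level 2), sign (id 12, level 2).
Iteration 3: no rows with depends_on in {11,12}; recursion stops.
SUM(level) = 0 + 1 + 1 + 1 + 2 + 2 = 7.

7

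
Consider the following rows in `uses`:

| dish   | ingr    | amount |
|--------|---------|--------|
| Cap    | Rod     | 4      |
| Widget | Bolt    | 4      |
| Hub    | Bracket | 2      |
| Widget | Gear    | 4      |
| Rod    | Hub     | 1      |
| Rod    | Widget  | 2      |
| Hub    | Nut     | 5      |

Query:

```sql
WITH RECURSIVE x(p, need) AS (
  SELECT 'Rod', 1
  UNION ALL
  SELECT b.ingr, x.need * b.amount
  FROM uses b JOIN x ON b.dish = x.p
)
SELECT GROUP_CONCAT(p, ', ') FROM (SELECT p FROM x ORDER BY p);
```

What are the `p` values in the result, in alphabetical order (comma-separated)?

Bolt, Bracket, Gear, Hub, Nut, Rod, Widget

Base: (Rod, need=1).
Iteration 1: components of {Rod} -> Hub = 1*1 = 1, Widget = 1*2 = 2.
Iteration 2: components of {Hub,Widget} -> Bolt = 2*4 = 8, Bracket = 1*2 = 2, Gear = 2*4 = 8, Nut = 1*5 = 5.
Iteration 3: no further components; recursion stops.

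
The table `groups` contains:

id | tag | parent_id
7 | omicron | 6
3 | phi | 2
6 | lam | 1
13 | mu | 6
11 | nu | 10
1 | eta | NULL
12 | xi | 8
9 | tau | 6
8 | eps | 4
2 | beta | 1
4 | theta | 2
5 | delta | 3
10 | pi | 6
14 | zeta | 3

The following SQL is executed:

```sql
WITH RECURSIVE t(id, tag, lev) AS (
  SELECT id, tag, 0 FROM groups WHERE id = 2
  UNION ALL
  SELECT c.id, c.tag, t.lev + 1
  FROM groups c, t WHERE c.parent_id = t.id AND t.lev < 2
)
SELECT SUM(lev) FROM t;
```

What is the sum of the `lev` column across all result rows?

8

Base: id=2 (beta) at lev 0.
Iteration 1: rows with parent_id in {2} -> phi (id 3, lev 1), theta (id 4, lev 1).
Iteration 2: rows with parent_id in {3,4} -> delta (id 5, lev 2), eps (id 8, lev 2), zeta (id 14, lev 2).
Iteration 3: lev < 2 fails for all current rows; recursion stops.
SUM(lev) = 0 + 1 + 1 + 2 + 2 + 2 = 8.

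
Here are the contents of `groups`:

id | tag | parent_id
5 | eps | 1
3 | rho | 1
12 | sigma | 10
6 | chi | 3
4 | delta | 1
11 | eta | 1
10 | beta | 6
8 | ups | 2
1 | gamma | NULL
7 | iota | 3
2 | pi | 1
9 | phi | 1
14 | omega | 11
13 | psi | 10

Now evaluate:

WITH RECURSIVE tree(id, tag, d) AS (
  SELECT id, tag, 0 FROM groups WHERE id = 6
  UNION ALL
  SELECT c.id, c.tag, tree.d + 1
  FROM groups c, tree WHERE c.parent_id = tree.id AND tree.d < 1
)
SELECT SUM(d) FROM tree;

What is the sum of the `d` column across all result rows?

1

Base: id=6 (chi) at d 0.
Iteration 1: rows with parent_id in {6} -> beta (id 10, d 1).
Iteration 2: d < 1 fails for all current rows; recursion stops.
SUM(d) = 0 + 1 = 1.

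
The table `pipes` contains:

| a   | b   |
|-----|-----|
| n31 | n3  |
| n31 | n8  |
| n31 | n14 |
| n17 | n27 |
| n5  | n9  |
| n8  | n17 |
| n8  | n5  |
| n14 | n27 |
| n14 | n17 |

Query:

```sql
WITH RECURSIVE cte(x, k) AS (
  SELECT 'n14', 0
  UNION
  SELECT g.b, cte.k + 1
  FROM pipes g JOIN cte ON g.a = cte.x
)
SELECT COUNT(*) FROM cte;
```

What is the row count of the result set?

4

Base: (n14, k=0).
Iteration 1: edges from {n14} -> (n17, k=1), (n27, k=1).
Iteration 2: edges from {n17,n27} -> (n27, k=2).
Iteration 3: no outgoing edges from {n27}; recursion stops.
Total rows emitted: 4.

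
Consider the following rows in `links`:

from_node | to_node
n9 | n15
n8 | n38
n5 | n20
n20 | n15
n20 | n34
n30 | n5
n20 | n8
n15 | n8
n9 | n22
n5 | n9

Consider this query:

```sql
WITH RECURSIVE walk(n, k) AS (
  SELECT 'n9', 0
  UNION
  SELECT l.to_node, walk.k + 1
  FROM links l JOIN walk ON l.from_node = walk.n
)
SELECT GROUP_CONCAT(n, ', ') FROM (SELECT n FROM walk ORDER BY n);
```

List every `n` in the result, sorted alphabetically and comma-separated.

n15, n22, n38, n8, n9

Base: (n9, k=0).
Iteration 1: edges from {n9} -> (n15, k=1), (n22, k=1).
Iteration 2: edges from {n15,n22} -> (n8, k=2).
Iteration 3: edges from {n8} -> (n38, k=3).
Iteration 4: no outgoing edges from {n38}; recursion stops.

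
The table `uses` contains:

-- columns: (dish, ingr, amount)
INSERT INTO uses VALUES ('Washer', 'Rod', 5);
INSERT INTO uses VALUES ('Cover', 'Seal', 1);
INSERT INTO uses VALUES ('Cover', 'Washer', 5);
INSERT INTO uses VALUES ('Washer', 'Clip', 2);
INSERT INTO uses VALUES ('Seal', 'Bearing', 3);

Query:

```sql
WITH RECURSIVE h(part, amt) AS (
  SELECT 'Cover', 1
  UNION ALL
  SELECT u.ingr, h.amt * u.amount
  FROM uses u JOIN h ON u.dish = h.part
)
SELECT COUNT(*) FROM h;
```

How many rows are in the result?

6

Base: (Cover, amt=1).
Iteration 1: components of {Cover} -> Seal = 1*1 = 1, Washer = 1*5 = 5.
Iteration 2: components of {Seal,Washer} -> Bearing = 1*3 = 3, Clip = 5*2 = 10, Rod = 5*5 = 25.
Iteration 3: no further components; recursion stops.
Total rows emitted: 6.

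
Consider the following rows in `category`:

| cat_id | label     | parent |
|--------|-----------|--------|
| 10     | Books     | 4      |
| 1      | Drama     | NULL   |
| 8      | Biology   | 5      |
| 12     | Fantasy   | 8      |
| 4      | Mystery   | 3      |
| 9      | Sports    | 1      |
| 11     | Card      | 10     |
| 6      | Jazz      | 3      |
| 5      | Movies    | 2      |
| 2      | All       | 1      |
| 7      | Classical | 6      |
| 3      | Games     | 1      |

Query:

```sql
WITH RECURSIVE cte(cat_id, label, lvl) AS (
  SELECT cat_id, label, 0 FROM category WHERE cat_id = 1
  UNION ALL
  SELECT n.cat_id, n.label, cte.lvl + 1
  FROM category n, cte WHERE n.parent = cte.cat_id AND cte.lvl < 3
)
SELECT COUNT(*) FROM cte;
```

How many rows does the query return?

10

Base: cat_id=1 (Drama) at lvl 0.
Iteration 1: rows with parent in {1} -> All (id 2, lvl 1), Games (id 3, lvl 1), Sports (id 9, lvl 1).
Iteration 2: rows with parent in {2,3,9} -> Mystery (id 4, lvl 2), Movies (id 5, lvl 2), Jazz (id 6, lvl 2).
Iteration 3: rows with parent in {4,5,6} -> Classical (id 7, lvl 3), Biology (id 8, lvl 3), Books (id 10, lvl 3).
Iteration 4: lvl < 3 fails for all current rows; recursion stops.
Total rows emitted: 10.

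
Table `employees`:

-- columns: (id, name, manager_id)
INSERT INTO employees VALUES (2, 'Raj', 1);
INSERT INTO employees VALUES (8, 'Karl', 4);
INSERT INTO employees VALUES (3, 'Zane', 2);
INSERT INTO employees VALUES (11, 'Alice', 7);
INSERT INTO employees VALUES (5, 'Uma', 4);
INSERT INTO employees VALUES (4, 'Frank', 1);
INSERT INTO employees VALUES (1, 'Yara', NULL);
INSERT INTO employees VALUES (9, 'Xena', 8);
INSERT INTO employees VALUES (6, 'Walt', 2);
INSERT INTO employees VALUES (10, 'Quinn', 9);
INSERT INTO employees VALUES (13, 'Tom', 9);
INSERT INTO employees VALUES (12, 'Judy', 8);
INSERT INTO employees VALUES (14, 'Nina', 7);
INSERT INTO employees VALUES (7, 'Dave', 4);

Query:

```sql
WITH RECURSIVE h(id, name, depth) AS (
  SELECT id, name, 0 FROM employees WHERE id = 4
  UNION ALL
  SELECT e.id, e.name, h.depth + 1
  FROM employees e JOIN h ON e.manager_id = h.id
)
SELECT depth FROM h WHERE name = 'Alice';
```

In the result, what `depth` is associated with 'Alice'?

Base: id=4 (Frank) at depth 0.
Iteration 1: rows with manager_id in {4} -> Uma (id 5, depth 1), Dave (id 7, depth 1), Karl (id 8, depth 1).
Iteration 2: rows with manager_id in {5,7,8} -> Xena (id 9, depth 2), Alice (id 11, depth 2), Judy (id 12, depth 2), Nina (id 14, depth 2).
Iteration 3: rows with manager_id in {9,11,12,14} -> Quinn (id 10, depth 3), Tom (id 13, depth 3).
Iteration 4: no rows with manager_id in {10,13}; recursion stops.

2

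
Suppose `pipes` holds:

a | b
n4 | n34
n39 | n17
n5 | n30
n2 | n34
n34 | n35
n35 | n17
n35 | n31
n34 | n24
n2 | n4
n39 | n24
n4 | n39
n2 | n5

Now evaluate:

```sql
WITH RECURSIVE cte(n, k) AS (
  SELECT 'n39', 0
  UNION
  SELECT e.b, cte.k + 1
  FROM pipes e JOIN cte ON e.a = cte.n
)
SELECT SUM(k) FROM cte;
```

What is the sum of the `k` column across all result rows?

Base: (n39, k=0).
Iteration 1: edges from {n39} -> (n17, k=1), (n24, k=1).
Iteration 2: no outgoing edges from {n17,n24}; recursion stops.
SUM(k) = 0 + 1 + 1 = 2.

2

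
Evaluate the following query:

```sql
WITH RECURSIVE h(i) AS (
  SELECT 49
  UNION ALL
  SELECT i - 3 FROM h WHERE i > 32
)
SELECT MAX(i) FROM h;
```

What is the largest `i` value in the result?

Base: i=49.
Iteration 1: 49 > 32 holds -> i = 49 - 3 = 46.
Iteration 2: 46 > 32 holds -> i = 46 - 3 = 43.
Iteration 3: 43 > 32 holds -> i = 43 - 3 = 40.
Iteration 4: 40 > 32 holds -> i = 40 - 3 = 37.
Iteration 5: 37 > 32 holds -> i = 37 - 3 = 34.
Iteration 6: 34 > 32 holds -> i = 34 - 3 = 31.
Iteration 7: 31 > 32 fails; recursion stops.
i values: 49, 46, 43, 40, 37, 34, 31; the maximum is 49.

49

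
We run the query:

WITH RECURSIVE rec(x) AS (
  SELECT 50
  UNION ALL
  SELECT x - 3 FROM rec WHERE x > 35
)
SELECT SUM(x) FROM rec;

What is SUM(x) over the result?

Base: x=50.
Iteration 1: 50 > 35 holds -> x = 50 - 3 = 47.
Iteration 2: 47 > 35 holds -> x = 47 - 3 = 44.
Iteration 3: 44 > 35 holds -> x = 44 - 3 = 41.
Iteration 4: 41 > 35 holds -> x = 41 - 3 = 38.
Iteration 5: 38 > 35 holds -> x = 38 - 3 = 35.
Iteration 6: 35 > 35 fails; recursion stops.
SUM(x) = 50 + 47 + 44 + 41 + 38 + 35 = 255.

255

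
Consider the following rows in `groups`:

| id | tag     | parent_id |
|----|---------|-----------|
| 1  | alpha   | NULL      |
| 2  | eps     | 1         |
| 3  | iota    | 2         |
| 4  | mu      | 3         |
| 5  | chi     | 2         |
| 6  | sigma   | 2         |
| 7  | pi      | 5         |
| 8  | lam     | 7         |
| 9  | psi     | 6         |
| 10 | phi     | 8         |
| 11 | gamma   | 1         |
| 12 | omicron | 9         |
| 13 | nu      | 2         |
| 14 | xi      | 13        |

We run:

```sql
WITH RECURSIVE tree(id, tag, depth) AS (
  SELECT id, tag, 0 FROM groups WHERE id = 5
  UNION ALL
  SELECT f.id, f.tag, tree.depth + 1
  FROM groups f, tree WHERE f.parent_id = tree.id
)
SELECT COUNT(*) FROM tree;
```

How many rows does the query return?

4

Base: id=5 (chi) at depth 0.
Iteration 1: rows with parent_id in {5} -> pi (id 7, depth 1).
Iteration 2: rows with parent_id in {7} -> lam (id 8, depth 2).
Iteration 3: rows with parent_id in {8} -> phi (id 10, depth 3).
Iteration 4: no rows with parent_id in {10}; recursion stops.
Total rows emitted: 4.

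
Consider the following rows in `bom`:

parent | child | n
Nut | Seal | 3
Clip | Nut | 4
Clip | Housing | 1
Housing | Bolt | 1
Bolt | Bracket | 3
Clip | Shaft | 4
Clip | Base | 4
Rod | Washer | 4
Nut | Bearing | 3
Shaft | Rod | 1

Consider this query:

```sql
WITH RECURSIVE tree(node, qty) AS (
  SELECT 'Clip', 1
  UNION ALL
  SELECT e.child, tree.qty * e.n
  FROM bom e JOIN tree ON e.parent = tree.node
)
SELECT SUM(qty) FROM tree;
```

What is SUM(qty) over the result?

62

Base: (Clip, qty=1).
Iteration 1: components of {Clip} -> Base = 1*4 = 4, Housing = 1*1 = 1, Nut = 1*4 = 4, Shaft = 1*4 = 4.
Iteration 2: components of {Base,Housing,Nut,Shaft} -> Bearing = 4*3 = 12, Bolt = 1*1 = 1, Rod = 4*1 = 4, Seal = 4*3 = 12.
Iteration 3: components of {Bearing,Bolt,Rod,Seal} -> Bracket = 1*3 = 3, Washer = 4*4 = 16.
Iteration 4: no further components; recursion stops.
SUM(qty) = 1 + 4 + 1 + 4 + 4 + 4 + 1 + 12 + 12 + 16 + 3 = 62.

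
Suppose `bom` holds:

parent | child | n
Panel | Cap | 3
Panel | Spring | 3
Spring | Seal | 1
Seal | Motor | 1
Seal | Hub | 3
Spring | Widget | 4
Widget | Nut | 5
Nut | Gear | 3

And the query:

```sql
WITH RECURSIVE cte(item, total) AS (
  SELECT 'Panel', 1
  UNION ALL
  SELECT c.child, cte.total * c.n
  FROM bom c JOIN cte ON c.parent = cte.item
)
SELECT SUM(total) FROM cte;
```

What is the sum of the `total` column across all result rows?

274

Base: (Panel, total=1).
Iteration 1: components of {Panel} -> Cap = 1*3 = 3, Spring = 1*3 = 3.
Iteration 2: components of {Cap,Spring} -> Seal = 3*1 = 3, Widget = 3*4 = 12.
Iteration 3: components of {Seal,Widget} -> Hub = 3*3 = 9, Motor = 3*1 = 3, Nut = 12*5 = 60.
Iteration 4: components of {Hub,Motor,Nut} -> Gear = 60*3 = 180.
Iteration 5: no further components; recursion stops.
SUM(total) = 1 + 3 + 3 + 3 + 12 + 3 + 9 + 60 + 180 = 274.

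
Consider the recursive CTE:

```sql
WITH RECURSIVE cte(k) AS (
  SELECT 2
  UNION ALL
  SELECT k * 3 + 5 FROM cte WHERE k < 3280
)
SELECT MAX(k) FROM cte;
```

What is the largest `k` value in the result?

Base: k=2.
Iteration 1: 2 < 3280 holds -> k = 2 * 3 + 5 = 11.
Iteration 2: 11 < 3280 holds -> k = 11 * 3 + 5 = 38.
Iteration 3: 38 < 3280 holds -> k = 38 * 3 + 5 = 119.
Iteration 4: 119 < 3280 holds -> k = 119 * 3 + 5 = 362.
Iteration 5: 362 < 3280 holds -> k = 362 * 3 + 5 = 1091.
Iteration 6: 1091 < 3280 holds -> k = 1091 * 3 + 5 = 3278.
Iteration 7: 3278 < 3280 holds -> k = 3278 * 3 + 5 = 9839.
Iteration 8: 9839 < 3280 fails; recursion stops.
k values: 2, 11, 38, 119, 362, 1091, 3278, 9839; the maximum is 9839.

9839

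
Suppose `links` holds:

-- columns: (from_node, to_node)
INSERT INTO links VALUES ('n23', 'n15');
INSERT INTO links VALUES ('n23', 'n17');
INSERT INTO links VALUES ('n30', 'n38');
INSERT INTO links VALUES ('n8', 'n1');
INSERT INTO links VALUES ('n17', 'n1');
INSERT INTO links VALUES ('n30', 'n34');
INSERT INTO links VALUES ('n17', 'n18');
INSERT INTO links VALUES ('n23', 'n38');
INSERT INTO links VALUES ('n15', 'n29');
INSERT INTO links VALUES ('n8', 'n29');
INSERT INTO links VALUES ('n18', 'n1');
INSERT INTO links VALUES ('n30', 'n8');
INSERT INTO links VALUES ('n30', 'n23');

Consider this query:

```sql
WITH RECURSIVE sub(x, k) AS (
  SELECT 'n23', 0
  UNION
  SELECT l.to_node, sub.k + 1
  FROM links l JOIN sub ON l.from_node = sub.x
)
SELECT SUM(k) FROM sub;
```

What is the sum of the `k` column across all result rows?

Base: (n23, k=0).
Iteration 1: edges from {n23} -> (n15, k=1), (n17, k=1), (n38, k=1).
Iteration 2: edges from {n15,n17,n38} -> (n1, k=2), (n18, k=2), (n29, k=2).
Iteration 3: edges from {n1,n18,n29} -> (n1, k=3).
Iteration 4: no outgoing edges from {n1}; recursion stops.
SUM(k) = 0 + 1 + 1 + 1 + 2 + 2 + 2 + 3 = 12.

12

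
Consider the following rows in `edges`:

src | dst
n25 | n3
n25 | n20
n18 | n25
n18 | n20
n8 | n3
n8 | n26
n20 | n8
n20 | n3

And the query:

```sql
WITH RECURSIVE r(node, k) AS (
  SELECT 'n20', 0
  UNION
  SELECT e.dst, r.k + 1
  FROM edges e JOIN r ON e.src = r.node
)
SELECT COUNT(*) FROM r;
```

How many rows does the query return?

Base: (n20, k=0).
Iteration 1: edges from {n20} -> (n3, k=1), (n8, k=1).
Iteration 2: edges from {n3,n8} -> (n26, k=2), (n3, k=2).
Iteration 3: no outgoing edges from {n26,n3}; recursion stops.
Total rows emitted: 5.

5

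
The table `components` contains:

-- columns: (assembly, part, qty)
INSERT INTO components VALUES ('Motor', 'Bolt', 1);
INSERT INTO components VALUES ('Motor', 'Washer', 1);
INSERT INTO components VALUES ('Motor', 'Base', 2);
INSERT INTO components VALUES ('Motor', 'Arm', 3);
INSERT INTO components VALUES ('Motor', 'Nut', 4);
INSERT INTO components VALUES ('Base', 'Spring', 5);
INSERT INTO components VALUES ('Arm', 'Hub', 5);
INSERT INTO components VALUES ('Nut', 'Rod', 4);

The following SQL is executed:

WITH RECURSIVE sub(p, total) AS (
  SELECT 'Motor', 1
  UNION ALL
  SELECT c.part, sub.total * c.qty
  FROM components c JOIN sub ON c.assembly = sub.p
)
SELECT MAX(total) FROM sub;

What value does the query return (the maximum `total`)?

Base: (Motor, total=1).
Iteration 1: components of {Motor} -> Arm = 1*3 = 3, Base = 1*2 = 2, Bolt = 1*1 = 1, Nut = 1*4 = 4, Washer = 1*1 = 1.
Iteration 2: components of {Arm,Base,Bolt,Nut,Washer} -> Hub = 3*5 = 15, Rod = 4*4 = 16, Spring = 2*5 = 10.
Iteration 3: no further components; recursion stops.
total values: 1, 1, 1, 2, 3, 4, 10, 15, 16; the maximum is 16.

16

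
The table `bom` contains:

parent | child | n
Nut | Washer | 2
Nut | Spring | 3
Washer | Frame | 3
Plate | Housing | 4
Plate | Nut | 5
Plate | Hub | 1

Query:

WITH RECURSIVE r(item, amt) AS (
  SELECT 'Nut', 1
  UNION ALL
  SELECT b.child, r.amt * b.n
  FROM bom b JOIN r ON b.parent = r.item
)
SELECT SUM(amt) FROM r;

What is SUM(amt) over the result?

12

Base: (Nut, amt=1).
Iteration 1: components of {Nut} -> Spring = 1*3 = 3, Washer = 1*2 = 2.
Iteration 2: components of {Spring,Washer} -> Frame = 2*3 = 6.
Iteration 3: no further components; recursion stops.
SUM(amt) = 1 + 3 + 2 + 6 = 12.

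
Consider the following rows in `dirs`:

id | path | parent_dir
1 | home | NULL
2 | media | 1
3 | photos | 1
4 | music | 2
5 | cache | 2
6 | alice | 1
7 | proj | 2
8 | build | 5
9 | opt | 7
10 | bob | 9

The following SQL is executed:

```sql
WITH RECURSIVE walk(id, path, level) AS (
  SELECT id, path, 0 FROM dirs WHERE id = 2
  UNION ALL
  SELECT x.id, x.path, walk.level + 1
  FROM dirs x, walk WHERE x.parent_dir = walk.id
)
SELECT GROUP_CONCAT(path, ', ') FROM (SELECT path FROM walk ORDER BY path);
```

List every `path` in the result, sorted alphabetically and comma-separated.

Base: id=2 (media) at level 0.
Iteration 1: rows with parent_dir in {2} -> music (id 4, level 1), cache (id 5, level 1), proj (id 7, level 1).
Iteration 2: rows with parent_dir in {4,5,7} -> build (id 8, level 2), opt (id 9, level 2).
Iteration 3: rows with parent_dir in {8,9} -> bob (id 10, level 3).
Iteration 4: no rows with parent_dir in {10}; recursion stops.

bob, build, cache, media, music, opt, proj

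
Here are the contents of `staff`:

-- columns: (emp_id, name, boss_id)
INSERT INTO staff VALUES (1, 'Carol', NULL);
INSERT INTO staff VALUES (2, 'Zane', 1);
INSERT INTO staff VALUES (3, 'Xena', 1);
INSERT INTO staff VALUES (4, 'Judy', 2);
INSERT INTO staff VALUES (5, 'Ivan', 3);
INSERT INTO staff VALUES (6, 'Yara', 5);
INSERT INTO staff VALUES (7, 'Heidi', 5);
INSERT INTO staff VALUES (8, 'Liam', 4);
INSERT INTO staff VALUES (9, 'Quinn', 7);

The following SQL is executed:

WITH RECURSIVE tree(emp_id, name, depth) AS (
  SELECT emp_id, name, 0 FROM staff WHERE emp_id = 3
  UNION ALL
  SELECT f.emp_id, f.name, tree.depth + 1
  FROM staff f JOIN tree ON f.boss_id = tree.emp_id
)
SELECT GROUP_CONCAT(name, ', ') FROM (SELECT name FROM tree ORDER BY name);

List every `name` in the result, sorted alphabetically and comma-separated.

Heidi, Ivan, Quinn, Xena, Yara

Base: emp_id=3 (Xena) at depth 0.
Iteration 1: rows with boss_id in {3} -> Ivan (id 5, depth 1).
Iteration 2: rows with boss_id in {5} -> Yara (id 6, depth 2), Heidi (id 7, depth 2).
Iteration 3: rows with boss_id in {6,7} -> Quinn (id 9, depth 3).
Iteration 4: no rows with boss_id in {9}; recursion stops.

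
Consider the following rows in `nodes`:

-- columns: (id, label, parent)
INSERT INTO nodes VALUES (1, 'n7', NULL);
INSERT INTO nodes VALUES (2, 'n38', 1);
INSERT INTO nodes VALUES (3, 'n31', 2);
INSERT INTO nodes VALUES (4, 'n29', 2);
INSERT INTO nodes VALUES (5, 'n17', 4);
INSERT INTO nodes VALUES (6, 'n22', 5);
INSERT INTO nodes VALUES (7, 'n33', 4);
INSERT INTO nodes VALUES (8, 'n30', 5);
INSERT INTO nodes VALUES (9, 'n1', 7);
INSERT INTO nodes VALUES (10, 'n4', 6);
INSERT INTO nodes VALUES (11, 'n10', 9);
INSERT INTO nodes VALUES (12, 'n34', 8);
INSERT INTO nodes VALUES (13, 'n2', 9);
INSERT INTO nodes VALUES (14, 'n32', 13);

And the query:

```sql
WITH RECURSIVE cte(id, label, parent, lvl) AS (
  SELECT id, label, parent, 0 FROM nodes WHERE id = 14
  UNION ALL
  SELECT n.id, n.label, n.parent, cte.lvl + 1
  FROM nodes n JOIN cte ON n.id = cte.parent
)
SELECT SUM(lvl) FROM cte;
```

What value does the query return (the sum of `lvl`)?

21

Base: id=14 (n32), parent=13, lvl 0.
Iteration 1: join on id=13 -> n2 (id 13, parent=9, lvl 1).
Iteration 2: join on id=9 -> n1 (id 9, parent=7, lvl 2).
Iteration 3: join on id=7 -> n33 (id 7, parent=4, lvl 3).
Iteration 4: join on id=4 -> n29 (id 4, parent=2, lvl 4).
Iteration 5: join on id=2 -> n38 (id 2, parent=1, lvl 5).
Iteration 6: join on id=1 -> n7 (id 1, parent=NULL, lvl 6).
Iteration 7: parent is NULL; no match; recursion stops.
SUM(lvl) = 0 + 1 + 2 + 3 + 4 + 5 + 6 = 21.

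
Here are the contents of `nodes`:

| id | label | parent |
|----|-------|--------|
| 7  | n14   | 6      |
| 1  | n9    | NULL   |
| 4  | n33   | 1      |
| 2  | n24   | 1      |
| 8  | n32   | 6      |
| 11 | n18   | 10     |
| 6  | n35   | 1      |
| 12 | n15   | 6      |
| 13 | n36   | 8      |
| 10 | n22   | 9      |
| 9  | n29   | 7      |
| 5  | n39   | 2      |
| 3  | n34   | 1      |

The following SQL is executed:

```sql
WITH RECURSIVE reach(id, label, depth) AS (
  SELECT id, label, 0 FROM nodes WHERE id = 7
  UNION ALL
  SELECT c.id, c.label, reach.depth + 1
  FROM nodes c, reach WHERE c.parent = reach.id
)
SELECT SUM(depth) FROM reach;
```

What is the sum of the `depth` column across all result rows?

6

Base: id=7 (n14) at depth 0.
Iteration 1: rows with parent in {7} -> n29 (id 9, depth 1).
Iteration 2: rows with parent in {9} -> n22 (id 10, depth 2).
Iteration 3: rows with parent in {10} -> n18 (id 11, depth 3).
Iteration 4: no rows with parent in {11}; recursion stops.
SUM(depth) = 0 + 1 + 2 + 3 = 6.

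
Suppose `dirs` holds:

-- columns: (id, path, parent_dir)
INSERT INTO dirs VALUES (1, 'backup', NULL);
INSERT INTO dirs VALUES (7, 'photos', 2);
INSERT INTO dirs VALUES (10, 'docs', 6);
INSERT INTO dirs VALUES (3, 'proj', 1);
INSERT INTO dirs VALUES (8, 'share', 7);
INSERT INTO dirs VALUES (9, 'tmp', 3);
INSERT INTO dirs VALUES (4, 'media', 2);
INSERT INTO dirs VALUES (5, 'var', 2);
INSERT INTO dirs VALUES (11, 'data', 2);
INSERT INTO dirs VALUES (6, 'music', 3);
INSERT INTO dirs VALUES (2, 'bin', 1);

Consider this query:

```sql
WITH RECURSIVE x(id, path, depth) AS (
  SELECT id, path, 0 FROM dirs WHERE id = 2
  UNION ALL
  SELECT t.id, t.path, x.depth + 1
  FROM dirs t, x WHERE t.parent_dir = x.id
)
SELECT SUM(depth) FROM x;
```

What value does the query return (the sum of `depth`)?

Base: id=2 (bin) at depth 0.
Iteration 1: rows with parent_dir in {2} -> media (id 4, depth 1), var (id 5, depth 1), photos (id 7, depth 1), data (id 11, depth 1).
Iteration 2: rows with parent_dir in {4,5,7,11} -> share (id 8, depth 2).
Iteration 3: no rows with parent_dir in {8}; recursion stops.
SUM(depth) = 0 + 1 + 1 + 1 + 1 + 2 = 6.

6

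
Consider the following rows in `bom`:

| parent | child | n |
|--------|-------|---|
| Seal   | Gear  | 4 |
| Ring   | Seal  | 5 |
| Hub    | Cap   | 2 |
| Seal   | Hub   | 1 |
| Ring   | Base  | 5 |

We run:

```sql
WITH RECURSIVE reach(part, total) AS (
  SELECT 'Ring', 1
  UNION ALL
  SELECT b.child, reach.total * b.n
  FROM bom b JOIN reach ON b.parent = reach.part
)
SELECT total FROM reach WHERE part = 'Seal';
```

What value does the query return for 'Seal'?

5

Base: (Ring, total=1).
Iteration 1: components of {Ring} -> Base = 1*5 = 5, Seal = 1*5 = 5.
Iteration 2: components of {Base,Seal} -> Gear = 5*4 = 20, Hub = 5*1 = 5.
Iteration 3: components of {Gear,Hub} -> Cap = 5*2 = 10.
Iteration 4: no further components; recursion stops.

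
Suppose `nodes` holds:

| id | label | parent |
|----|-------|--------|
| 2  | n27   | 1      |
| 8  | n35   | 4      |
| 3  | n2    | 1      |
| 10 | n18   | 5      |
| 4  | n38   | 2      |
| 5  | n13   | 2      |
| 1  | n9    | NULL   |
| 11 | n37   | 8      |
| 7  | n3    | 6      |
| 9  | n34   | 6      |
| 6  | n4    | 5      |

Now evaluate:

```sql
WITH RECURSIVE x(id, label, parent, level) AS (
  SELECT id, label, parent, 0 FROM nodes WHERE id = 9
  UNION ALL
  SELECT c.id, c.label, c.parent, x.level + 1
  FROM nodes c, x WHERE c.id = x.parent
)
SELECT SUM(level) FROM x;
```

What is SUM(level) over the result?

Base: id=9 (n34), parent=6, level 0.
Iteration 1: join on id=6 -> n4 (id 6, parent=5, level 1).
Iteration 2: join on id=5 -> n13 (id 5, parent=2, level 2).
Iteration 3: join on id=2 -> n27 (id 2, parent=1, level 3).
Iteration 4: join on id=1 -> n9 (id 1, parent=NULL, level 4).
Iteration 5: parent is NULL; no match; recursion stops.
SUM(level) = 0 + 1 + 2 + 3 + 4 = 10.

10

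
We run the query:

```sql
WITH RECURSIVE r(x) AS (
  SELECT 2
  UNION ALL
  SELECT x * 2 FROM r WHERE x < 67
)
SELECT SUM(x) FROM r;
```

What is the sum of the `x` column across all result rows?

254

Base: x=2.
Iteration 1: 2 < 67 holds -> x = 2 * 2 = 4.
Iteration 2: 4 < 67 holds -> x = 4 * 2 = 8.
Iteration 3: 8 < 67 holds -> x = 8 * 2 = 16.
Iteration 4: 16 < 67 holds -> x = 16 * 2 = 32.
Iteration 5: 32 < 67 holds -> x = 32 * 2 = 64.
Iteration 6: 64 < 67 holds -> x = 64 * 2 = 128.
Iteration 7: 128 < 67 fails; recursion stops.
SUM(x) = 2 + 4 + 8 + 16 + 32 + 64 + 128 = 254.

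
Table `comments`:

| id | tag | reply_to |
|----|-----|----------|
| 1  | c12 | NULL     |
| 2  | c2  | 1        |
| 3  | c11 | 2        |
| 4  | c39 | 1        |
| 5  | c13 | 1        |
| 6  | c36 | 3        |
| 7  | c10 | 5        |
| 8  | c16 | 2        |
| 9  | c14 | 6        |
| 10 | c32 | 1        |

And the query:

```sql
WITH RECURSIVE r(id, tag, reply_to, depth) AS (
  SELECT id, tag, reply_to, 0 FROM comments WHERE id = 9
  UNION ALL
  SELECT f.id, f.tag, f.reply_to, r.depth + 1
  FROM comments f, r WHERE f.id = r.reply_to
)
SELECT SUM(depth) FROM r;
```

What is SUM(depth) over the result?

Base: id=9 (c14), reply_to=6, depth 0.
Iteration 1: join on id=6 -> c36 (id 6, reply_to=3, depth 1).
Iteration 2: join on id=3 -> c11 (id 3, reply_to=2, depth 2).
Iteration 3: join on id=2 -> c2 (id 2, reply_to=1, depth 3).
Iteration 4: join on id=1 -> c12 (id 1, reply_to=NULL, depth 4).
Iteration 5: reply_to is NULL; no match; recursion stops.
SUM(depth) = 0 + 1 + 2 + 3 + 4 = 10.

10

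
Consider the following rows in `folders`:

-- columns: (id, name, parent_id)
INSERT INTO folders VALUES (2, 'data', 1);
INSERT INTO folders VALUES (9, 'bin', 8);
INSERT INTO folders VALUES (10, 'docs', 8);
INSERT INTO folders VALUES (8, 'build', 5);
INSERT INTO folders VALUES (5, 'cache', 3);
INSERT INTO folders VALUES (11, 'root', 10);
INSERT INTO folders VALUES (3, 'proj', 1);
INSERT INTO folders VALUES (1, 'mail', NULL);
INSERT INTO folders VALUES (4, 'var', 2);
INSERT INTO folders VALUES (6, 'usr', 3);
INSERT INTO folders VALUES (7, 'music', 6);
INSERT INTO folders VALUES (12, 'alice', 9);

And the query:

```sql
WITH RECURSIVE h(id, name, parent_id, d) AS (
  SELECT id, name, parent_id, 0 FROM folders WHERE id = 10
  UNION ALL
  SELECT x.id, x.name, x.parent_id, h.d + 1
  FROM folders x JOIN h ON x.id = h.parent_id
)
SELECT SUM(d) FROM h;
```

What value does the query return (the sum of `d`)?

Base: id=10 (docs), parent_id=8, d 0.
Iteration 1: join on id=8 -> build (id 8, parent_id=5, d 1).
Iteration 2: join on id=5 -> cache (id 5, parent_id=3, d 2).
Iteration 3: join on id=3 -> proj (id 3, parent_id=1, d 3).
Iteration 4: join on id=1 -> mail (id 1, parent_id=NULL, d 4).
Iteration 5: parent_id is NULL; no match; recursion stops.
SUM(d) = 0 + 1 + 2 + 3 + 4 = 10.

10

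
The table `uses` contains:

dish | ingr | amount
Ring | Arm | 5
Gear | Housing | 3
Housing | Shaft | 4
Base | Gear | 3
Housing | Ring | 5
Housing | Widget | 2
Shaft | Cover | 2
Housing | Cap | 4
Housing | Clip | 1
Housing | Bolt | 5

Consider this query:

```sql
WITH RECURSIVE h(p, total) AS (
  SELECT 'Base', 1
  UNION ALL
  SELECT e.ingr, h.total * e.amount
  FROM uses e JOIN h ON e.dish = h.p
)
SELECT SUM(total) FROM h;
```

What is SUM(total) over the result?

499

Base: (Base, total=1).
Iteration 1: components of {Base} -> Gear = 1*3 = 3.
Iteration 2: components of {Gear} -> Housing = 3*3 = 9.
Iteration 3: components of {Housing} -> Bolt = 9*5 = 45, Cap = 9*4 = 36, Clip = 9*1 = 9, Ring = 9*5 = 45, Shaft = 9*4 = 36, Widget = 9*2 = 18.
Iteration 4: components of {Bolt,Cap,Clip,Ring,Shaft,Widget} -> Arm = 45*5 = 225, Cover = 36*2 = 72.
Iteration 5: no further components; recursion stops.
SUM(total) = 1 + 3 + 9 + 36 + 18 + 45 + 36 + 9 + 45 + 72 + 225 = 499.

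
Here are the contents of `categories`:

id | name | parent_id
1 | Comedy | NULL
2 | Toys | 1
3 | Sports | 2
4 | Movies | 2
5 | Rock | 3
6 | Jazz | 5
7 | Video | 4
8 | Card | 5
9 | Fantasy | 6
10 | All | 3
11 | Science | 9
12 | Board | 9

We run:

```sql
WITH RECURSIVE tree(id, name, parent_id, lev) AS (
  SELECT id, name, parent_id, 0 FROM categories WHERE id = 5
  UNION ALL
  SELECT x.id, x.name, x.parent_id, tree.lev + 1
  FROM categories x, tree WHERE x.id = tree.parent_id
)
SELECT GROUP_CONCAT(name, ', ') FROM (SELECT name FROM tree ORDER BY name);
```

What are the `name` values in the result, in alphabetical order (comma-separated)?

Comedy, Rock, Sports, Toys

Base: id=5 (Rock), parent_id=3, lev 0.
Iteration 1: join on id=3 -> Sports (id 3, parent_id=2, lev 1).
Iteration 2: join on id=2 -> Toys (id 2, parent_id=1, lev 2).
Iteration 3: join on id=1 -> Comedy (id 1, parent_id=NULL, lev 3).
Iteration 4: parent_id is NULL; no match; recursion stops.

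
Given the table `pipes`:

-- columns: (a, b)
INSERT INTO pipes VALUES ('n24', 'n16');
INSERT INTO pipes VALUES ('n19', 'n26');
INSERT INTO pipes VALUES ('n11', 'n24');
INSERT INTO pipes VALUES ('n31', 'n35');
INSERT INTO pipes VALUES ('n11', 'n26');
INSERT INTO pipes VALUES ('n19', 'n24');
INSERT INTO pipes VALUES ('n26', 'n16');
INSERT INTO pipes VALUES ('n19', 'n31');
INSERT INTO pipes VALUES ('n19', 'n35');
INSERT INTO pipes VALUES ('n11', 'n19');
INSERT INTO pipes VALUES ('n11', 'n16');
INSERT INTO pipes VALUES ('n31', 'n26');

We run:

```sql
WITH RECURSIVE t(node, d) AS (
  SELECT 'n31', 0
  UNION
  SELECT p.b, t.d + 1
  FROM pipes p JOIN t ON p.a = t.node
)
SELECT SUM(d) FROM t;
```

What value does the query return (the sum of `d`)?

Base: (n31, d=0).
Iteration 1: edges from {n31} -> (n26, d=1), (n35, d=1).
Iteration 2: edges from {n26,n35} -> (n16, d=2).
Iteration 3: no outgoing edges from {n16}; recursion stops.
SUM(d) = 0 + 1 + 1 + 2 = 4.

4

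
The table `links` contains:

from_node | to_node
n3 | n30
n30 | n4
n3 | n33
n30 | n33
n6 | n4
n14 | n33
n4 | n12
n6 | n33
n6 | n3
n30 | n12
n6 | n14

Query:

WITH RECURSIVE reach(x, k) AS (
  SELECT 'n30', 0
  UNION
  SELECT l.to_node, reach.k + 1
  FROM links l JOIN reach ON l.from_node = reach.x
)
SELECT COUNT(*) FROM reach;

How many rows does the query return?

5

Base: (n30, k=0).
Iteration 1: edges from {n30} -> (n12, k=1), (n33, k=1), (n4, k=1).
Iteration 2: edges from {n12,n33,n4} -> (n12, k=2).
Iteration 3: no outgoing edges from {n12}; recursion stops.
Total rows emitted: 5.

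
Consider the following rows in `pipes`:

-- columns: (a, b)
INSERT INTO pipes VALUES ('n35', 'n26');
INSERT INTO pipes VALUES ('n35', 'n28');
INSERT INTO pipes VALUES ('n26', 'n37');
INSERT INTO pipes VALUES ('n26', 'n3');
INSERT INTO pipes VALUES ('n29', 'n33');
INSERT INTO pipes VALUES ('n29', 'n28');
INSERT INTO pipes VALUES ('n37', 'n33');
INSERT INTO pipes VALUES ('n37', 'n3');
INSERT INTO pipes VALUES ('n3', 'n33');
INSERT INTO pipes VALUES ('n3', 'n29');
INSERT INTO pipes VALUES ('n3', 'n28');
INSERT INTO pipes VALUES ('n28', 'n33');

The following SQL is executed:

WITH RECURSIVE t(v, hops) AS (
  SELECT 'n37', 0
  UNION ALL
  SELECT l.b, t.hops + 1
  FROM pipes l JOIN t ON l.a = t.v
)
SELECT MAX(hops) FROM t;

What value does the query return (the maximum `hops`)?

4

Base: (n37, hops=0).
Iteration 1: edges from {n37} -> (n3, hops=1), (n33, hops=1).
Iteration 2: edges from {n3,n33} -> (n28, hops=2), (n29, hops=2), (n33, hops=2).
Iteration 3: edges from {n28,n29,n33} -> (n28, hops=3), (n33, hops=3) x2. [UNION ALL keeps all 3 new rows, including repeats]
Iteration 4: edges from {n28,n33} -> (n33, hops=4).
Iteration 5: no outgoing edges from {n33}; recursion stops.
hops values: 0, 1, 1, 2, 2, 2, 3, 3, 3, 4; the maximum is 4.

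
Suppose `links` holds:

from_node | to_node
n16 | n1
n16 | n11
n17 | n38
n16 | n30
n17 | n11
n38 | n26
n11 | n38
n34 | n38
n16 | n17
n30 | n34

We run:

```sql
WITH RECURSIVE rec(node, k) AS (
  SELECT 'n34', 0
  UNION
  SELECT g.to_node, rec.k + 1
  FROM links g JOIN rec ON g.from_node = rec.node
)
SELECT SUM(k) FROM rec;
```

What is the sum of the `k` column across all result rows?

Base: (n34, k=0).
Iteration 1: edges from {n34} -> (n38, k=1).
Iteration 2: edges from {n38} -> (n26, k=2).
Iteration 3: no outgoing edges from {n26}; recursion stops.
SUM(k) = 0 + 1 + 2 = 3.

3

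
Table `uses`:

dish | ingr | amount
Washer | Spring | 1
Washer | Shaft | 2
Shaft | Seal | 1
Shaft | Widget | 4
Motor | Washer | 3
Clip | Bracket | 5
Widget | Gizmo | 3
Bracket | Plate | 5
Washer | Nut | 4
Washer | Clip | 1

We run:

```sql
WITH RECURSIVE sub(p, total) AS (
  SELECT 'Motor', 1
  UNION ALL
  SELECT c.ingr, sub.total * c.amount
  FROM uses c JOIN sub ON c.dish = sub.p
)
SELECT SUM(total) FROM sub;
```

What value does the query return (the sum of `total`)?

220

Base: (Motor, total=1).
Iteration 1: components of {Motor} -> Washer = 1*3 = 3.
Iteration 2: components of {Washer} -> Clip = 3*1 = 3, Nut = 3*4 = 12, Shaft = 3*2 = 6, Spring = 3*1 = 3.
Iteration 3: components of {Clip,Nut,Shaft,Spring} -> Bracket = 3*5 = 15, Seal = 6*1 = 6, Widget = 6*4 = 24.
Iteration 4: components of {Bracket,Seal,Widget} -> Gizmo = 24*3 = 72, Plate = 15*5 = 75.
Iteration 5: no further components; recursion stops.
SUM(total) = 1 + 3 + 3 + 12 + 3 + 6 + 15 + 6 + 24 + 75 + 72 = 220.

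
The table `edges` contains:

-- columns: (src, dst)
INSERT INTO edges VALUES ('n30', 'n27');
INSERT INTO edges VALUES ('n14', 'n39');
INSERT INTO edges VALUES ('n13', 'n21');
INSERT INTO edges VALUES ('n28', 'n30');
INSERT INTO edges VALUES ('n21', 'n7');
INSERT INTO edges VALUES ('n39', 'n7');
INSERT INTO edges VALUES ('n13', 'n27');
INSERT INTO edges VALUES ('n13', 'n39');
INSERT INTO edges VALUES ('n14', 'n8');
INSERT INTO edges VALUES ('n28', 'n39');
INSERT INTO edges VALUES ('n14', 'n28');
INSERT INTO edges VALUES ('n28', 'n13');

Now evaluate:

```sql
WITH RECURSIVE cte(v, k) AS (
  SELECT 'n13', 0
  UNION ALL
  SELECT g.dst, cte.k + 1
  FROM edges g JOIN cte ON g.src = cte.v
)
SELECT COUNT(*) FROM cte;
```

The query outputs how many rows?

6

Base: (n13, k=0).
Iteration 1: edges from {n13} -> (n21, k=1), (n27, k=1), (n39, k=1).
Iteration 2: edges from {n21,n27,n39} -> (n7, k=2) x2. [UNION ALL keeps all 2 new rows, including repeats]
Iteration 3: no outgoing edges from {n7}; recursion stops.
Total rows emitted: 6.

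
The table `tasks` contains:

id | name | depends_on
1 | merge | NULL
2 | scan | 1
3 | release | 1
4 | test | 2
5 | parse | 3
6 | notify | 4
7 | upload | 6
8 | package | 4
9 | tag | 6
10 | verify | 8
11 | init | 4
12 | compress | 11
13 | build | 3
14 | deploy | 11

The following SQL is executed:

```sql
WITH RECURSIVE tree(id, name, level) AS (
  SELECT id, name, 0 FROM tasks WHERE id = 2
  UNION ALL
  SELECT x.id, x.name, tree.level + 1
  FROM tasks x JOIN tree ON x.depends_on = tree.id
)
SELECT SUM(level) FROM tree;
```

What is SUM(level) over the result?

Base: id=2 (scan) at level 0.
Iteration 1: rows with depends_on in {2} -> test (id 4, level 1).
Iteration 2: rows with depends_on in {4} -> notify (id 6, level 2), package (id 8, level 2), init (id 11, level 2).
Iteration 3: rows with depends_on in {6,8,11} -> upload (id 7, level 3), tag (id 9, level 3), verify (id 10, level 3), compress (id 12, level 3), deploy (id 14, level 3).
Iteration 4: no rows with depends_on in {7,9,10,12,14}; recursion stops.
SUM(level) = 0 + 1 + 2 + 2 + 2 + 3 + 3 + 3 + 3 + 3 = 22.

22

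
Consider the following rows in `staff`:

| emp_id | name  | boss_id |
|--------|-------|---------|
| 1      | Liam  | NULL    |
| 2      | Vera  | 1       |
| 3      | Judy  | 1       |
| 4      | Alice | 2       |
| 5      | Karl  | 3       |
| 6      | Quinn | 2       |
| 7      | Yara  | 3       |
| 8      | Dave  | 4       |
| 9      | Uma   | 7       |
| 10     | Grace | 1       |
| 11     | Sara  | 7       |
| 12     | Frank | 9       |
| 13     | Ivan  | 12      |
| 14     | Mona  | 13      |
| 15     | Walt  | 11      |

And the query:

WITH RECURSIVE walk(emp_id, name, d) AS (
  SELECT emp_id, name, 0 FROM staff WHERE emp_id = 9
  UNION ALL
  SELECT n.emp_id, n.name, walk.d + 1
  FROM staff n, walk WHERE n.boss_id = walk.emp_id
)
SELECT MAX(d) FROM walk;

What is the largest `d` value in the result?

Base: emp_id=9 (Uma) at d 0.
Iteration 1: rows with boss_id in {9} -> Frank (id 12, d 1).
Iteration 2: rows with boss_id in {12} -> Ivan (id 13, d 2).
Iteration 3: rows with boss_id in {13} -> Mona (id 14, d 3).
Iteration 4: no rows with boss_id in {14}; recursion stops.
d values: 0, 1, 2, 3; the maximum is 3.

3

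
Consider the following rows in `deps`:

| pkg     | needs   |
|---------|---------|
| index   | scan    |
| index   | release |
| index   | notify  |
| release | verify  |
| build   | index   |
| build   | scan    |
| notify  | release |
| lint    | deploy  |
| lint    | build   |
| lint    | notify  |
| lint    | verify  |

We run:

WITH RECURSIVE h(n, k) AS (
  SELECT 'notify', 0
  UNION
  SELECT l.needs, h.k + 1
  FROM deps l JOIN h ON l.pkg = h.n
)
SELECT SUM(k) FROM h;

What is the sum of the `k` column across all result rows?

Base: (notify, k=0).
Iteration 1: edges from {notify} -> (release, k=1).
Iteration 2: edges from {release} -> (verify, k=2).
Iteration 3: no outgoing edges from {verify}; recursion stops.
SUM(k) = 0 + 1 + 2 = 3.

3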